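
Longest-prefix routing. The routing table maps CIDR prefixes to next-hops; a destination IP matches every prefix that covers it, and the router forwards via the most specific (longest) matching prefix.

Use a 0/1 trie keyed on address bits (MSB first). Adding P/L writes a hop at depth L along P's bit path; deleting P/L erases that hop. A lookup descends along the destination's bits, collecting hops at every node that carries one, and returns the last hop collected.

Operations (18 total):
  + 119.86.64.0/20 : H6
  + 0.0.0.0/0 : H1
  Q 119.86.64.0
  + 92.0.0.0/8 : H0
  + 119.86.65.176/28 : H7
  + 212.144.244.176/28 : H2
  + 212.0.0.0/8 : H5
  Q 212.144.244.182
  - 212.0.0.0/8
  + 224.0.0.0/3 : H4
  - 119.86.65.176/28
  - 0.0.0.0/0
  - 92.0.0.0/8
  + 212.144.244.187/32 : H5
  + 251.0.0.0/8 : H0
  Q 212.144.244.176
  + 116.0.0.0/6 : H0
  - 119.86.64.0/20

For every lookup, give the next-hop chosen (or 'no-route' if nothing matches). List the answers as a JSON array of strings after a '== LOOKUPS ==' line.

Apply in order:
  + 119.86.64.0/20 (H6) depth=20
  + 0.0.0.0/0 (H1) depth=0
  lookup 119.86.64.0: bits 01110111010101100100 walk d0:H1→d1:-→d2:-→d3:-→d4:-→d5:-→d6:-→d7:-→d8:-→d9:-→d10:-→d11:-→d12:-→d13:-→d14:-→d15:-→d16:-→d17:-→d18:-→d19:-→d20:H6 -> H6
  + 92.0.0.0/8 (H0) depth=8
  + 119.86.65.176/28 (H7) depth=28
  + 212.144.244.176/28 (H2) depth=28
  + 212.0.0.0/8 (H5) depth=8
  lookup 212.144.244.182: bits 1101010010010000111101001011 walk d0:H1→d1:-→d2:-→d3:-→d4:-→d5:-→d6:-→d7:-→d8:H5→d9:-→d10:-→d11:-→d12:-→d13:-→d14:-→d15:-→d16:-→d17:-→d18:-→d19:-→d20:-→d21:-→d22:-→d23:-→d24:-→d25:-→d26:-→d27:-→d28:H2 -> H2
  - 212.0.0.0/8 clear@8
  + 224.0.0.0/3 (H4) depth=3
  - 119.86.65.176/28 clear@28
  - 0.0.0.0/0 clear@0
  - 92.0.0.0/8 clear@8
  + 212.144.244.187/32 (H5) depth=32
  + 251.0.0.0/8 (H0) depth=8
  lookup 212.144.244.176: bits 1101010010010000111101001011 walk d0:-→d1:-→d2:-→d3:-→d4:-→d5:-→d6:-→d7:-→d8:-→d9:-→d10:-→d11:-→d12:-→d13:-→d14:-→d15:-→d16:-→d17:-→d18:-→d19:-→d20:-→d21:-→d22:-→d23:-→d24:-→d25:-→d26:-→d27:-→d28:H2 -> H2
  + 116.0.0.0/6 (H0) depth=6
  - 119.86.64.0/20 clear@20

== LOOKUPS ==
["H6","H2","H2"]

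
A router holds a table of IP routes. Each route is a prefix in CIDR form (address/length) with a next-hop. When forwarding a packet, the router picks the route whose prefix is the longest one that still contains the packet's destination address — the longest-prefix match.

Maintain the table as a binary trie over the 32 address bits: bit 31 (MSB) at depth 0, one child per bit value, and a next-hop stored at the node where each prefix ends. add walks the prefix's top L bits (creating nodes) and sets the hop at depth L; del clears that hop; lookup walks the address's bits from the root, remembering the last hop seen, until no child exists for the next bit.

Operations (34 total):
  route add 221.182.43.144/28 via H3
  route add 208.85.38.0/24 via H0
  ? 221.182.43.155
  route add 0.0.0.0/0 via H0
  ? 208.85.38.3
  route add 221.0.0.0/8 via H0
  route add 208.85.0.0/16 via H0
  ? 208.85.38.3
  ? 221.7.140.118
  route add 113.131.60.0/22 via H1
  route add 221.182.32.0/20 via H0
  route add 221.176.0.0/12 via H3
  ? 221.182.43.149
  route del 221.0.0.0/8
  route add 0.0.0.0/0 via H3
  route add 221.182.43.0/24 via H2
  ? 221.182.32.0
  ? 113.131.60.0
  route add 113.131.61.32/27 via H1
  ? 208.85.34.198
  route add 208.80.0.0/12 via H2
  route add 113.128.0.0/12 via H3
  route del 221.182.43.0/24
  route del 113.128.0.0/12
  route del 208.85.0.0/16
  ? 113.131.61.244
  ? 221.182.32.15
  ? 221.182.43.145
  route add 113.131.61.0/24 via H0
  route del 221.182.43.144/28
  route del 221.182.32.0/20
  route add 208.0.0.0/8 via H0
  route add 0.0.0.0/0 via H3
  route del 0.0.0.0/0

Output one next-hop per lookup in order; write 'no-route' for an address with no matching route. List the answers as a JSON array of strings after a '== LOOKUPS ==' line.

Trace:
  add 221.182.43.144/28 -> H3 at depth 28
  add 208.85.38.0/24 -> H0 at depth 24
  Q 221.182.43.155: descend 1101110110110110001010111001 ; hops seen [H3] ; pick H3
  add 0.0.0.0/0 -> H0 at depth 0
  Q 208.85.38.3: descend 110100000101010100100110 ; hops seen [H0,H0] ; pick H0
  add 221.0.0.0/8 -> H0 at depth 8
  add 208.85.0.0/16 -> H0 at depth 16
  Q 208.85.38.3: descend 110100000101010100100110 ; hops seen [H0,H0,H0] ; pick H0
  Q 221.7.140.118: descend 11011101 ; hops seen [H0,H0] ; pick H0
  add 113.131.60.0/22 -> H1 at depth 22
  add 221.182.32.0/20 -> H0 at depth 20
  add 221.176.0.0/12 -> H3 at depth 12
  Q 221.182.43.149: descend 1101110110110110001010111001 ; hops seen [H0,H0,H3,H0,H3] ; pick H3
  - 221.0.0.0/8 clear@8
  add 0.0.0.0/0 -> H3 at depth 0
  add 221.182.43.0/24 -> H2 at depth 24
  Q 221.182.32.0: descend 11011101101101100010 ; hops seen [H3,H3,H0] ; pick H0
  Q 113.131.60.0: descend 0111000110000011001111 ; hops seen [H3,H1] ; pick H1
  add 113.131.61.32/27 -> H1 at depth 27
  Q 208.85.34.198: descend 110100000101010100100 ; hops seen [H3,H0] ; pick H0
  add 208.80.0.0/12 -> H2 at depth 12
  add 113.128.0.0/12 -> H3 at depth 12
  - 221.182.43.0/24 clear@24
  - 113.128.0.0/12 clear@12
  - 208.85.0.0/16 clear@16
  Q 113.131.61.244: descend 011100011000001100111101 ; hops seen [H3,H1] ; pick H1
  Q 221.182.32.15: descend 11011101101101100010 ; hops seen [H3,H3,H0] ; pick H0
  Q 221.182.43.145: descend 1101110110110110001010111001 ; hops seen [H3,H3,H0,H3] ; pick H3
  add 113.131.61.0/24 -> H0 at depth 24
  - 221.182.43.144/28 clear@28
  - 221.182.32.0/20 clear@20
  add 208.0.0.0/8 -> H0 at depth 8
  add 0.0.0.0/0 -> H3 at depth 0
  - 0.0.0.0/0 clear@0

== LOOKUPS ==
["H3","H0","H0","H0","H3","H0","H1","H0","H1","H0","H3"]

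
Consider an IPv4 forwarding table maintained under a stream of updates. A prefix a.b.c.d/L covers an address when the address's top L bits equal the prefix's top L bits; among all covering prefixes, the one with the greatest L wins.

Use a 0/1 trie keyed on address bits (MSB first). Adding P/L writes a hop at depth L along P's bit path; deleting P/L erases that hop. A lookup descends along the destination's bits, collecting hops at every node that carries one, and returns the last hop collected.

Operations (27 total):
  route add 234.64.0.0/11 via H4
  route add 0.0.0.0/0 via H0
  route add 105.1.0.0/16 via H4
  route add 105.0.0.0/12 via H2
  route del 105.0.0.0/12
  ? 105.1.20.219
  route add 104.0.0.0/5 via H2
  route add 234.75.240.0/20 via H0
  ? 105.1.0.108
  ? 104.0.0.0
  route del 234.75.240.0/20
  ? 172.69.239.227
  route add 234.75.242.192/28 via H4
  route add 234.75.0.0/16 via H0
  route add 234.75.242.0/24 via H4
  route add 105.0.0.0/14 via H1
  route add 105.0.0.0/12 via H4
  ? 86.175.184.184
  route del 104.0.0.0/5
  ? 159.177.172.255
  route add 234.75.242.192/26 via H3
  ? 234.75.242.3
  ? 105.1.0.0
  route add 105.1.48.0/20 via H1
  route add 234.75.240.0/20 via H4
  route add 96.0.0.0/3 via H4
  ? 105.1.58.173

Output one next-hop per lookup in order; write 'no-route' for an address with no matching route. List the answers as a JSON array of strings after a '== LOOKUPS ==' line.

Trace:
  add 234.64.0.0/11 -> H4 at depth 11
  add 0.0.0.0/0 -> H0 at depth 0
  add 105.1.0.0/16 -> H4 at depth 16
  add 105.0.0.0/12 -> H2 at depth 12
  del 105.0.0.0/12 (clear depth 12)
  Q 105.1.20.219: descend 0110100100000001 ; hops seen [H0,H4] ; pick H4
  add 104.0.0.0/5 -> H2 at depth 5
  add 234.75.240.0/20 -> H0 at depth 20
  Q 105.1.0.108: descend 0110100100000001 ; hops seen [H0,H2,H4] ; pick H4
  Q 104.0.0.0: descend 0110100 ; hops seen [H0,H2] ; pick H2
  del 234.75.240.0/20 (clear depth 20)
  Q 172.69.239.227: descend 1 ; hops seen [H0] ; pick H0
  add 234.75.242.192/28 -> H4 at depth 28
  add 234.75.0.0/16 -> H0 at depth 16
  add 234.75.242.0/24 -> H4 at depth 24
  add 105.0.0.0/14 -> H1 at depth 14
  add 105.0.0.0/12 -> H4 at depth 12
  Q 86.175.184.184: descend 01 ; hops seen [H0] ; pick H0
  del 104.0.0.0/5 (clear depth 5)
  Q 159.177.172.255: descend 1 ; hops seen [H0] ; pick H0
  add 234.75.242.192/26 -> H3 at depth 26
  Q 234.75.242.3: descend 111010100100101111110010 ; hops seen [H0,H4,H0,H4] ; pick H4
  Q 105.1.0.0: descend 0110100100000001 ; hops seen [H0,H4,H1,H4] ; pick H4
  add 105.1.48.0/20 -> H1 at depth 20
  add 234.75.240.0/20 -> H4 at depth 20
  add 96.0.0.0/3 -> H4 at depth 3
  Q 105.1.58.173: descend 01101001000000010011 ; hops seen [H0,H4,H4,H1,H4,H1] ; pick H1

== LOOKUPS ==
["H4","H4","H2","H0","H0","H0","H4","H4","H1"]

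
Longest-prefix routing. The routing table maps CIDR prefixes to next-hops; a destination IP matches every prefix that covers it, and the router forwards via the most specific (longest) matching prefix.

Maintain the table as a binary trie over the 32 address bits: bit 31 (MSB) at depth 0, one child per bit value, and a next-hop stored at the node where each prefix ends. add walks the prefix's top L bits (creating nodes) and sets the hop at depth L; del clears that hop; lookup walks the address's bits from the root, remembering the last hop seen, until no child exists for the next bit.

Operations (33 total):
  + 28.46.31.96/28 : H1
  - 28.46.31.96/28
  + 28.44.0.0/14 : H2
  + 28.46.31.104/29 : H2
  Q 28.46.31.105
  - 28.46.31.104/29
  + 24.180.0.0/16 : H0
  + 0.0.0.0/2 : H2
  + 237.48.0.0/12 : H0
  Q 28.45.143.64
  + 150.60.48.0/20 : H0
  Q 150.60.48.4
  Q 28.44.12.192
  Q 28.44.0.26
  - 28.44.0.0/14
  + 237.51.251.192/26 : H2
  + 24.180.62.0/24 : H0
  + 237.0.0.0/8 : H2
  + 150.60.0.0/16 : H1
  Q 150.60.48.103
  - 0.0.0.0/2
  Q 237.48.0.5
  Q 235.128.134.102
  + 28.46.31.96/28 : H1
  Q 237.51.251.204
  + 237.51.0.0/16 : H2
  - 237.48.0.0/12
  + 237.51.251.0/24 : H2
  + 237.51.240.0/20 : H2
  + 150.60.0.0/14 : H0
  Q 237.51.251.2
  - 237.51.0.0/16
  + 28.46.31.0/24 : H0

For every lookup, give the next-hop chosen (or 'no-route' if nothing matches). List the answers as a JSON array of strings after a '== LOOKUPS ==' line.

Apply in order:
  add 28.46.31.96/28 -> H1 at depth 28
  - 28.46.31.96/28 clear@28
  add 28.44.0.0/14 -> H2 at depth 14
  add 28.46.31.104/29 -> H2 at depth 29
  Q 28.46.31.105: descend 00011100001011100001111101101 ; hops seen [H2,H2] ; pick H2
  - 28.46.31.104/29 clear@29
  add 24.180.0.0/16 -> H0 at depth 16
  add 0.0.0.0/2 -> H2 at depth 2
  add 237.48.0.0/12 -> H0 at depth 12
  Q 28.45.143.64: descend 00011100001011 ; hops seen [H2,H2] ; pick H2
  add 150.60.48.0/20 -> H0 at depth 20
  Q 150.60.48.4: descend 10010110001111000011 ; hops seen [H0] ; pick H0
  Q 28.44.12.192: descend 00011100001011 ; hops seen [H2,H2] ; pick H2
  Q 28.44.0.26: descend 00011100001011 ; hops seen [H2,H2] ; pick H2
  - 28.44.0.0/14 clear@14
  add 237.51.251.192/26 -> H2 at depth 26
  add 24.180.62.0/24 -> H0 at depth 24
  add 237.0.0.0/8 -> H2 at depth 8
  add 150.60.0.0/16 -> H1 at depth 16
  Q 150.60.48.103: descend 10010110001111000011 ; hops seen [H1,H0] ; pick H0
  - 0.0.0.0/2 clear@2
  Q 237.48.0.5: descend 11101101001100 ; hops seen [H2,H0] ; pick H0
  Q 235.128.134.102: descend 11101 ; hops seen [∅] ; pick no-route
  add 28.46.31.96/28 -> H1 at depth 28
  Q 237.51.251.204: descend 11101101001100111111101111 ; hops seen [H2,H0,H2] ; pick H2
  add 237.51.0.0/16 -> H2 at depth 16
  - 237.48.0.0/12 clear@12
  add 237.51.251.0/24 -> H2 at depth 24
  add 237.51.240.0/20 -> H2 at depth 20
  add 150.60.0.0/14 -> H0 at depth 14
  Q 237.51.251.2: descend 111011010011001111111011 ; hops seen [H2,H2,H2,H2] ; pick H2
  - 237.51.0.0/16 clear@16
  add 28.46.31.0/24 -> H0 at depth 24

== LOOKUPS ==
["H2","H2","H0","H2","H2","H0","H0","no-route","H2","H2"]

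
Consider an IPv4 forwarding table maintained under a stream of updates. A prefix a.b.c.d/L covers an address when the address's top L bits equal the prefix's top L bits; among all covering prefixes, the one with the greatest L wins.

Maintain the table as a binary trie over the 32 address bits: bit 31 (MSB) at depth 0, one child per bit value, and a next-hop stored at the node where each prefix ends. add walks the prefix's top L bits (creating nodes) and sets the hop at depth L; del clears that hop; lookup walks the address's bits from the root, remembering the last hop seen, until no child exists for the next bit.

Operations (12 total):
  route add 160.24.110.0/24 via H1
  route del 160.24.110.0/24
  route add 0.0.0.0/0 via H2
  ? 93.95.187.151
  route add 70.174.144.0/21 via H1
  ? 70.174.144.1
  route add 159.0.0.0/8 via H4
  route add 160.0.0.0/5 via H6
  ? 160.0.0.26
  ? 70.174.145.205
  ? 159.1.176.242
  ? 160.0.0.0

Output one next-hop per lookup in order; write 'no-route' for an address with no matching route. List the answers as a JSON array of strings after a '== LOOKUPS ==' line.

Trace:
  add 160.24.110.0/24 -> H1 at depth 24
  del 160.24.110.0/24 (clear depth 24)
  add 0.0.0.0/0 -> H2 at depth 0
  lookup 93.95.187.151: bits ε walk d0:H2 -> H2
  add 70.174.144.0/21 -> H1 at depth 21
  lookup 70.174.144.1: bits 010001101010111010010 walk d0:H2→d1:-→d2:-→d3:-→d4:-→d5:-→d6:-→d7:-→d8:-→d9:-→d10:-→d11:-→d12:-→d13:-→d14:-→d15:-→d16:-→d17:-→d18:-→d19:-→d20:-→d21:H1 -> H1
  add 159.0.0.0/8 -> H4 at depth 8
  add 160.0.0.0/5 -> H6 at depth 5
  lookup 160.0.0.26: bits 10100000000 walk d0:H2→d1:-→d2:-→d3:-→d4:-→d5:H6→d6:-→d7:-→d8:-→d9:-→d10:-→d11:- -> H6
  lookup 70.174.145.205: bits 010001101010111010010 walk d0:H2→d1:-→d2:-→d3:-→d4:-→d5:-→d6:-→d7:-→d8:-→d9:-→d10:-→d11:-→d12:-→d13:-→d14:-→d15:-→d16:-→d17:-→d18:-→d19:-→d20:-→d21:H1 -> H1
  lookup 159.1.176.242: bits 10011111 walk d0:H2→d1:-→d2:-→d3:-→d4:-→d5:-→d6:-→d7:-→d8:H4 -> H4
  lookup 160.0.0.0: bits 10100000000 walk d0:H2→d1:-→d2:-→d3:-→d4:-→d5:H6→d6:-→d7:-→d8:-→d9:-→d10:-→d11:- -> H6

== LOOKUPS ==
["H2","H1","H6","H1","H4","H6"]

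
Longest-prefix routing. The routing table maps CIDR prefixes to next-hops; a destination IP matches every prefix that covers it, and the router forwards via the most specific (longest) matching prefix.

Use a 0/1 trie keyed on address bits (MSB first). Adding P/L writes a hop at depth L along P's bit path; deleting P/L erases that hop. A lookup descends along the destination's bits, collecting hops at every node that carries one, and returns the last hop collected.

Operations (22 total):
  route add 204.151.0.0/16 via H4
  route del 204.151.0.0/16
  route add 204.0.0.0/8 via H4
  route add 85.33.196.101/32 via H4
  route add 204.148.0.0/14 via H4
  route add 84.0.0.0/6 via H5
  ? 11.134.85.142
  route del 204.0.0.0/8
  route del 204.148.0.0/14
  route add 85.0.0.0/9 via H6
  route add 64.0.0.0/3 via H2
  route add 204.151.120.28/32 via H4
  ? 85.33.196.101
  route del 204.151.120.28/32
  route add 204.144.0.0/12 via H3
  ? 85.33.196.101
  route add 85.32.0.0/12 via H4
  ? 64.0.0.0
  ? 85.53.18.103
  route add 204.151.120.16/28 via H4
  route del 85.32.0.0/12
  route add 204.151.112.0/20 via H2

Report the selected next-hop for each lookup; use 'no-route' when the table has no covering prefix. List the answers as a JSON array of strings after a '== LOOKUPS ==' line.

Process each operation:
  + 204.151.0.0/16 (H4) depth=16
  - 204.151.0.0/16 clear@16
  + 204.0.0.0/8 (H4) depth=8
  + 85.33.196.101/32 (H4) depth=32
  + 204.148.0.0/14 (H4) depth=14
  + 84.0.0.0/6 (H5) depth=6
  Q 11.134.85.142: descend 0 ; hops seen [∅] ; pick no-route
  - 204.0.0.0/8 clear@8
  - 204.148.0.0/14 clear@14
  + 85.0.0.0/9 (H6) depth=9
  + 64.0.0.0/3 (H2) depth=3
  + 204.151.120.28/32 (H4) depth=32
  Q 85.33.196.101: descend 01010101001000011100010001100101 ; hops seen [H2,H5,H6,H4] ; pick H4
  - 204.151.120.28/32 clear@32
  + 204.144.0.0/12 (H3) depth=12
  Q 85.33.196.101: descend 01010101001000011100010001100101 ; hops seen [H2,H5,H6,H4] ; pick H4
  + 85.32.0.0/12 (H4) depth=12
  Q 64.0.0.0: descend 010 ; hops seen [H2] ; pick H2
  Q 85.53.18.103: descend 01010101001 ; hops seen [H2,H5,H6] ; pick H6
  + 204.151.120.16/28 (H4) depth=28
  - 85.32.0.0/12 clear@12
  + 204.151.112.0/20 (H2) depth=20

== LOOKUPS ==
["no-route","H4","H4","H2","H6"]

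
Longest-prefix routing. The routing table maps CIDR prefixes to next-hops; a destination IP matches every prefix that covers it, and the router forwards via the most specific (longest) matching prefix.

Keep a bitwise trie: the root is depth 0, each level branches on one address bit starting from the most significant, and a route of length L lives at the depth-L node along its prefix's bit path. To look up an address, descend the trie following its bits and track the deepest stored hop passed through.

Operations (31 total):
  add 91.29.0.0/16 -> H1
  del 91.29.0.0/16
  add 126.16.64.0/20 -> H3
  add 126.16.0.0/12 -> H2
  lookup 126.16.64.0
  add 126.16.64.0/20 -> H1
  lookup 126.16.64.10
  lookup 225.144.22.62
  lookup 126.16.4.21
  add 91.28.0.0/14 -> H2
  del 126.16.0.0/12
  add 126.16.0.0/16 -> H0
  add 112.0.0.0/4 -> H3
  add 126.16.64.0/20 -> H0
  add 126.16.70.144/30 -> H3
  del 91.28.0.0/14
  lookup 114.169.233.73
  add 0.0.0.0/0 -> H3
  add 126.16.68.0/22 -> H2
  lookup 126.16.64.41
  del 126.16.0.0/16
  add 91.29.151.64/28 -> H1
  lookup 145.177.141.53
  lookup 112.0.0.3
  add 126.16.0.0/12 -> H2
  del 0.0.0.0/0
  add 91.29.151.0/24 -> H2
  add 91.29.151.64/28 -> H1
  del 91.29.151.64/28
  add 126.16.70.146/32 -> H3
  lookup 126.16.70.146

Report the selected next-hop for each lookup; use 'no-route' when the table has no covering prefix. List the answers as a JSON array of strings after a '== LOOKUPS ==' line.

Trace:
  add 91.29.0.0/16 -> H1 at depth 16
  - 91.29.0.0/16 clear@16
  add 126.16.64.0/20 -> H3 at depth 20
  add 126.16.0.0/12 -> H2 at depth 12
  lookup 126.16.64.0: bits 01111110000100000100 walk d0:-→d1:-→d2:-→d3:-→d4:-→d5:-→d6:-→d7:-→d8:-→d9:-→d10:-→d11:-→d12:H2→d13:-→d14:-→d15:-→d16:-→d17:-→d18:-→d19:-→d20:H3 -> H3
  add 126.16.64.0/20 -> H1 at depth 20
  lookup 126.16.64.10: bits 01111110000100000100 walk d0:-→d1:-→d2:-→d3:-→d4:-→d5:-→d6:-→d7:-→d8:-→d9:-→d10:-→d11:-→d12:H2→d13:-→d14:-→d15:-→d16:-→d17:-→d18:-→d19:-→d20:H1 -> H1
  lookup 225.144.22.62: bits ε walk d0:- -> no-route
  lookup 126.16.4.21: bits 01111110000100000 walk d0:-→d1:-→d2:-→d3:-→d4:-→d5:-→d6:-→d7:-→d8:-→d9:-→d10:-→d11:-→d12:H2→d13:-→d14:-→d15:-→d16:-→d17:- -> H2
  add 91.28.0.0/14 -> H2 at depth 14
  - 126.16.0.0/12 clear@12
  add 126.16.0.0/16 -> H0 at depth 16
  add 112.0.0.0/4 -> H3 at depth 4
  add 126.16.64.0/20 -> H0 at depth 20
  add 126.16.70.144/30 -> H3 at depth 30
  - 91.28.0.0/14 clear@14
  lookup 114.169.233.73: bits 0111 walk d0:-→d1:-→d2:-→d3:-→d4:H3 -> H3
  add 0.0.0.0/0 -> H3 at depth 0
  add 126.16.68.0/22 -> H2 at depth 22
  lookup 126.16.64.41: bits 011111100001000001000 walk d0:H3→d1:-→d2:-→d3:-→d4:H3→d5:-→d6:-→d7:-→d8:-→d9:-→d10:-→d11:-→d12:-→d13:-→d14:-→d15:-→d16:H0→d17:-→d18:-→d19:-→d20:H0→d21:- -> H0
  - 126.16.0.0/16 clear@16
  add 91.29.151.64/28 -> H1 at depth 28
  lookup 145.177.141.53: bits ε walk d0:H3 -> H3
  lookup 112.0.0.3: bits 0111 walk d0:H3→d1:-→d2:-→d3:-→d4:H3 -> H3
  add 126.16.0.0/12 -> H2 at depth 12
  - 0.0.0.0/0 clear@0
  add 91.29.151.0/24 -> H2 at depth 24
  add 91.29.151.64/28 -> H1 at depth 28
  - 91.29.151.64/28 clear@28
  add 126.16.70.146/32 -> H3 at depth 32
  lookup 126.16.70.146: bits 01111110000100000100011010010010 walk d0:-→d1:-→d2:-→d3:-→d4:H3→d5:-→d6:-→d7:-→d8:-→d9:-→d10:-→d11:-→d12:H2→d13:-→d14:-→d15:-→d16:-→d17:-→d18:-→d19:-→d20:H0→d21:-→d22:H2→d23:-→d24:-→d25:-→d26:-→d27:-→d28:-→d29:-→d30:H3→d31:-→d32:H3 -> H3

== LOOKUPS ==
["H3","H1","no-route","H2","H3","H0","H3","H3","H3"]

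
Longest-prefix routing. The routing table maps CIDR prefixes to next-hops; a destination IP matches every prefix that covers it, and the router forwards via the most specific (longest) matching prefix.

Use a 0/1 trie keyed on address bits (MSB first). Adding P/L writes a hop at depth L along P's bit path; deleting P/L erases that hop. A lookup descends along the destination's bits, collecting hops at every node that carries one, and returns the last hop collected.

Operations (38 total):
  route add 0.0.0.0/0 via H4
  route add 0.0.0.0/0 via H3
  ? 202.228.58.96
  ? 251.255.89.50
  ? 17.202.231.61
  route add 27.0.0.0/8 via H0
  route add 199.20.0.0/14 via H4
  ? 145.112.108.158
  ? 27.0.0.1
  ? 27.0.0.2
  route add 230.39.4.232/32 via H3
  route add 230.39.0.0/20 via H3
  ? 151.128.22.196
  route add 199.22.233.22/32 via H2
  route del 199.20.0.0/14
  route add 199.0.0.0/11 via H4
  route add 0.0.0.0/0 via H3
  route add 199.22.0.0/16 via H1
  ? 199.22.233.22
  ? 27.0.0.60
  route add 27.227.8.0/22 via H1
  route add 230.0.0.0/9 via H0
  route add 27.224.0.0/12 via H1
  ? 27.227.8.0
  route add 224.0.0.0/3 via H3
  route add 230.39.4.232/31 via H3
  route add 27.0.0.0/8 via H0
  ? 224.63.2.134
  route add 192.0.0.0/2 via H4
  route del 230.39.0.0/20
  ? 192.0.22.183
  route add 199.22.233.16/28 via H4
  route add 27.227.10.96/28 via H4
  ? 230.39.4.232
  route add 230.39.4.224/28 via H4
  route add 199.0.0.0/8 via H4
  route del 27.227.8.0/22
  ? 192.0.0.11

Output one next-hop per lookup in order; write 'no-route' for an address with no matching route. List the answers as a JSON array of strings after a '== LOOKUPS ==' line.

Process each operation:
  + 0.0.0.0/0 (H4) depth=0
  + 0.0.0.0/0 (H3) depth=0
  ? 202.228.58.96  path d0:H3  best=H3
  ? 251.255.89.50  path d0:H3  best=H3
  ? 17.202.231.61  path d0:H3  best=H3
  + 27.0.0.0/8 (H0) depth=8
  + 199.20.0.0/14 (H4) depth=14
  ? 145.112.108.158  path d0:H3→d1:-  best=H3
  ? 27.0.0.1  path d0:H3→d1:-→d2:-→d3:-→d4:-→d5:-→d6:-→d7:-→d8:H0  best=H0
  ? 27.0.0.2  path d0:H3→d1:-→d2:-→d3:-→d4:-→d5:-→d6:-→d7:-→d8:H0  best=H0
  + 230.39.4.232/32 (H3) depth=32
  + 230.39.0.0/20 (H3) depth=20
  ? 151.128.22.196  path d0:H3→d1:-  best=H3
  + 199.22.233.22/32 (H2) depth=32
  del 199.20.0.0/14 (clear depth 14)
  + 199.0.0.0/11 (H4) depth=11
  + 0.0.0.0/0 (H3) depth=0
  + 199.22.0.0/16 (H1) depth=16
  ? 199.22.233.22  path d0:H3→d1:-→d2:-→d3:-→d4:-→d5:-→d6:-→d7:-→d8:-→d9:-→d10:-→d11:H4→d12:-→d13:-→d14:-→d15:-→d16:H1→d17:-→d18:-→d19:-→d20:-→d21:-→d22:-→d23:-→d24:-→d25:-→d26:-→d27:-→d28:-→d29:-→d30:-→d31:-→d32:H2  best=H2
  ? 27.0.0.60  path d0:H3→d1:-→d2:-→d3:-→d4:-→d5:-→d6:-→d7:-→d8:H0  best=H0
  + 27.227.8.0/22 (H1) depth=22
  + 230.0.0.0/9 (H0) depth=9
  + 27.224.0.0/12 (H1) depth=12
  ? 27.227.8.0  path d0:H3→d1:-→d2:-→d3:-→d4:-→d5:-→d6:-→d7:-→d8:H0→d9:-→d10:-→d11:-→d12:H1→d13:-→d14:-→d15:-→d16:-→d17:-→d18:-→d19:-→d20:-→d21:-→d22:H1  best=H1
  + 224.0.0.0/3 (H3) depth=3
  + 230.39.4.232/31 (H3) depth=31
  + 27.0.0.0/8 (H0) depth=8
  ? 224.63.2.134  path d0:H3→d1:-→d2:-→d3:H3→d4:-→d5:-  best=H3
  + 192.0.0.0/2 (H4) depth=2
  del 230.39.0.0/20 (clear depth 20)
  ? 192.0.22.183  path d0:H3→d1:-→d2:H4→d3:-→d4:-→d5:-  best=H4
  + 199.22.233.16/28 (H4) depth=28
  + 27.227.10.96/28 (H4) depth=28
  ? 230.39.4.232  path d0:H3→d1:-→d2:H4→d3:H3→d4:-→d5:-→d6:-→d7:-→d8:-→d9:H0→d10:-→d11:-→d12:-→d13:-→d14:-→d15:-→d16:-→d17:-→d18:-→d19:-→d20:-→d21:-→d22:-→d23:-→d24:-→d25:-→d26:-→d27:-→d28:-→d29:-→d30:-→d31:H3→d32:H3  best=H3
  + 230.39.4.224/28 (H4) depth=28
  + 199.0.0.0/8 (H4) depth=8
  del 27.227.8.0/22 (clear depth 22)
  ? 192.0.0.11  path d0:H3→d1:-→d2:H4→d3:-→d4:-→d5:-  best=H4

== LOOKUPS ==
["H3","H3","H3","H3","H0","H0","H3","H2","H0","H1","H3","H4","H3","H4"]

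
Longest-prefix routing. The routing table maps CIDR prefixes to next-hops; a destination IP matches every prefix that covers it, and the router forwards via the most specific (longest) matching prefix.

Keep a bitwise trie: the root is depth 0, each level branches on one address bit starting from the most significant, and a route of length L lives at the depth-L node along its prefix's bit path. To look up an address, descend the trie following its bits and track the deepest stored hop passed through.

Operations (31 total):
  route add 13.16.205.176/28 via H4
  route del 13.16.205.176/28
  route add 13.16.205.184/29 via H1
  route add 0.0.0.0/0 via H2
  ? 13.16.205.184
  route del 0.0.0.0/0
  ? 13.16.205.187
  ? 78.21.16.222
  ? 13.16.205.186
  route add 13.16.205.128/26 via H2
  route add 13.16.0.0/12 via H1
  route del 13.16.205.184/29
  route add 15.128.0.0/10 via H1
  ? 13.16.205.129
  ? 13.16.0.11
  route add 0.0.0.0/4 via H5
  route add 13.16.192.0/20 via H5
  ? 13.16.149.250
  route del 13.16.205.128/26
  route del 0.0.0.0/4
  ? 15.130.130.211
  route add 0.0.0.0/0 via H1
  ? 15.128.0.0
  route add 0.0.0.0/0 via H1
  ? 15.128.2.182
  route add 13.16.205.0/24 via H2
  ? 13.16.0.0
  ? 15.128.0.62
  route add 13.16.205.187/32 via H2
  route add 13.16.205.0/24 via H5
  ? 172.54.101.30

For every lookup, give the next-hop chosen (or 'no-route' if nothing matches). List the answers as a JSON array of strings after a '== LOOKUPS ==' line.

Trace:
  add 13.16.205.176/28 -> H4 at depth 28
  - 13.16.205.176/28 clear@28
  add 13.16.205.184/29 -> H1 at depth 29
  add 0.0.0.0/0 -> H2 at depth 0
  ? 13.16.205.184  path d0:H2→d1:-→d2:-→d3:-→d4:-→d5:-→d6:-→d7:-→d8:-→d9:-→d10:-→d11:-→d12:-→d13:-→d14:-→d15:-→d16:-→d17:-→d18:-→d19:-→d20:-→d21:-→d22:-→d23:-→d24:-→d25:-→d26:-→d27:-→d28:-→d29:H1  best=H1
  - 0.0.0.0/0 clear@0
  ? 13.16.205.187  path d0:-→d1:-→d2:-→d3:-→d4:-→d5:-→d6:-→d7:-→d8:-→d9:-→d10:-→d11:-→d12:-→d13:-→d14:-→d15:-→d16:-→d17:-→d18:-→d19:-→d20:-→d21:-→d22:-→d23:-→d24:-→d25:-→d26:-→d27:-→d28:-→d29:H1  best=H1
  ? 78.21.16.222  path d0:-→d1:-  best=no-route
  ? 13.16.205.186  path d0:-→d1:-→d2:-→d3:-→d4:-→d5:-→d6:-→d7:-→d8:-→d9:-→d10:-→d11:-→d12:-→d13:-→d14:-→d15:-→d16:-→d17:-→d18:-→d19:-→d20:-→d21:-→d22:-→d23:-→d24:-→d25:-→d26:-→d27:-→d28:-→d29:H1  best=H1
  add 13.16.205.128/26 -> H2 at depth 26
  add 13.16.0.0/12 -> H1 at depth 12
  - 13.16.205.184/29 clear@29
  add 15.128.0.0/10 -> H1 at depth 10
  ? 13.16.205.129  path d0:-→d1:-→d2:-→d3:-→d4:-→d5:-→d6:-→d7:-→d8:-→d9:-→d10:-→d11:-→d12:H1→d13:-→d14:-→d15:-→d16:-→d17:-→d18:-→d19:-→d20:-→d21:-→d22:-→d23:-→d24:-→d25:-→d26:H2  best=H2
  ? 13.16.0.11  path d0:-→d1:-→d2:-→d3:-→d4:-→d5:-→d6:-→d7:-→d8:-→d9:-→d10:-→d11:-→d12:H1→d13:-→d14:-→d15:-→d16:-  best=H1
  add 0.0.0.0/4 -> H5 at depth 4
  add 13.16.192.0/20 -> H5 at depth 20
  ? 13.16.149.250  path d0:-→d1:-→d2:-→d3:-→d4:H5→d5:-→d6:-→d7:-→d8:-→d9:-→d10:-→d11:-→d12:H1→d13:-→d14:-→d15:-→d16:-→d17:-  best=H1
  - 13.16.205.128/26 clear@26
  - 0.0.0.0/4 clear@4
  ? 15.130.130.211  path d0:-→d1:-→d2:-→d3:-→d4:-→d5:-→d6:-→d7:-→d8:-→d9:-→d10:H1  best=H1
  add 0.0.0.0/0 -> H1 at depth 0
  ? 15.128.0.0  path d0:H1→d1:-→d2:-→d3:-→d4:-→d5:-→d6:-→d7:-→d8:-→d9:-→d10:H1  best=H1
  add 0.0.0.0/0 -> H1 at depth 0
  ? 15.128.2.182  path d0:H1→d1:-→d2:-→d3:-→d4:-→d5:-→d6:-→d7:-→d8:-→d9:-→d10:H1  best=H1
  add 13.16.205.0/24 -> H2 at depth 24
  ? 13.16.0.0  path d0:H1→d1:-→d2:-→d3:-→d4:-→d5:-→d6:-→d7:-→d8:-→d9:-→d10:-→d11:-→d12:H1→d13:-→d14:-→d15:-→d16:-  best=H1
  ? 15.128.0.62  path d0:H1→d1:-→d2:-→d3:-→d4:-→d5:-→d6:-→d7:-→d8:-→d9:-→d10:H1  best=H1
  add 13.16.205.187/32 -> H2 at depth 32
  add 13.16.205.0/24 -> H5 at depth 24
  ? 172.54.101.30  path d0:H1  best=H1

== LOOKUPS ==
["H1","H1","no-route","H1","H2","H1","H1","H1","H1","H1","H1","H1","H1"]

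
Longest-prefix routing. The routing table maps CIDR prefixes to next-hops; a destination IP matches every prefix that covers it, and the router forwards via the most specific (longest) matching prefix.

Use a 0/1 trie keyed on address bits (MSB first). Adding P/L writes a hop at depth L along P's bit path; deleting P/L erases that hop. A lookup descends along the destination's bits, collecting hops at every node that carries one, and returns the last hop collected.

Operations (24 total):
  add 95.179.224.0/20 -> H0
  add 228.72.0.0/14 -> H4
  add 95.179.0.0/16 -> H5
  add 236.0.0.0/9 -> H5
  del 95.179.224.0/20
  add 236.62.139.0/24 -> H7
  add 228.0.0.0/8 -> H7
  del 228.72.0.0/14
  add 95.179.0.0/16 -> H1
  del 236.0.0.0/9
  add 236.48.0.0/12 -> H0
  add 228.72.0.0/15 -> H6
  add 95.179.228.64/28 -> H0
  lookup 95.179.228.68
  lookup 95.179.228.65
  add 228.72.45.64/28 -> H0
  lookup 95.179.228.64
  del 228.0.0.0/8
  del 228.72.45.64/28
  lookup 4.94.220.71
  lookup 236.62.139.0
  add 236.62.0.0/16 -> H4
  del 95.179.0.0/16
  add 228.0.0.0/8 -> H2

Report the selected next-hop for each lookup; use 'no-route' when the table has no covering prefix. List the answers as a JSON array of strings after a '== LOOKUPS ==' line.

Process each operation:
  + 95.179.224.0/20 (H0) depth=20
  + 228.72.0.0/14 (H4) depth=14
  + 95.179.0.0/16 (H5) depth=16
  + 236.0.0.0/9 (H5) depth=9
  - 95.179.224.0/20 clear@20
  + 236.62.139.0/24 (H7) depth=24
  + 228.0.0.0/8 (H7) depth=8
  - 228.72.0.0/14 clear@14
  + 95.179.0.0/16 (H1) depth=16
  - 236.0.0.0/9 clear@9
  + 236.48.0.0/12 (H0) depth=12
  + 228.72.0.0/15 (H6) depth=15
  + 95.179.228.64/28 (H0) depth=28
  lookup 95.179.228.68: bits 0101111110110011111001000100 walk d0:-→d1:-→d2:-→d3:-→d4:-→d5:-→d6:-→d7:-→d8:-→d9:-→d10:-→d11:-→d12:-→d13:-→d14:-→d15:-→d16:H1→d17:-→d18:-→d19:-→d20:-→d21:-→d22:-→d23:-→d24:-→d25:-→d26:-→d27:-→d28:H0 -> H0
  lookup 95.179.228.65: bits 0101111110110011111001000100 walk d0:-→d1:-→d2:-→d3:-→d4:-→d5:-→d6:-→d7:-→d8:-→d9:-→d10:-→d11:-→d12:-→d13:-→d14:-→d15:-→d16:H1→d17:-→d18:-→d19:-→d20:-→d21:-→d22:-→d23:-→d24:-→d25:-→d26:-→d27:-→d28:H0 -> H0
  + 228.72.45.64/28 (H0) depth=28
  lookup 95.179.228.64: bits 0101111110110011111001000100 walk d0:-→d1:-→d2:-→d3:-→d4:-→d5:-→d6:-→d7:-→d8:-→d9:-→d10:-→d11:-→d12:-→d13:-→d14:-→d15:-→d16:H1→d17:-→d18:-→d19:-→d20:-→d21:-→d22:-→d23:-→d24:-→d25:-→d26:-→d27:-→d28:H0 -> H0
  - 228.0.0.0/8 clear@8
  - 228.72.45.64/28 clear@28
  lookup 4.94.220.71: bits 0 walk d0:-→d1:- -> no-route
  lookup 236.62.139.0: bits 111011000011111010001011 walk d0:-→d1:-→d2:-→d3:-→d4:-→d5:-→d6:-→d7:-→d8:-→d9:-→d10:-→d11:-→d12:H0→d13:-→d14:-→d15:-→d16:-→d17:-→d18:-→d19:-→d20:-→d21:-→d22:-→d23:-→d24:H7 -> H7
  + 236.62.0.0/16 (H4) depth=16
  - 95.179.0.0/16 clear@16
  + 228.0.0.0/8 (H2) depth=8

== LOOKUPS ==
["H0","H0","H0","no-route","H7"]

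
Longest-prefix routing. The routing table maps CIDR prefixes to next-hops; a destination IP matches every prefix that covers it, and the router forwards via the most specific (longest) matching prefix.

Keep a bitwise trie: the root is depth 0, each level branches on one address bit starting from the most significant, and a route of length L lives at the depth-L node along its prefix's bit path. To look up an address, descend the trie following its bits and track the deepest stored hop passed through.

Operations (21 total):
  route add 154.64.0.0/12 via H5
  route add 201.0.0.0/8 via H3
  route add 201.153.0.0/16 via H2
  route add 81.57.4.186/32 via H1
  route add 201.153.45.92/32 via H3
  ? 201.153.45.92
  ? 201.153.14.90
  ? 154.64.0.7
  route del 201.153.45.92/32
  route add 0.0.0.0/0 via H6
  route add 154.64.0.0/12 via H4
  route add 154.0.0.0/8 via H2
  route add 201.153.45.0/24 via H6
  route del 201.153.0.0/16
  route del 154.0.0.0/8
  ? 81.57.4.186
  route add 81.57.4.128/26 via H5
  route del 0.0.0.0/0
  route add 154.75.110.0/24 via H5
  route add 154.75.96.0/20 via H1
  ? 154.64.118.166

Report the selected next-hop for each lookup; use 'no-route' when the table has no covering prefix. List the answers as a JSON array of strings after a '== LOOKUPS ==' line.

Apply in order:
  add 154.64.0.0/12 -> H5 at depth 12
  add 201.0.0.0/8 -> H3 at depth 8
  add 201.153.0.0/16 -> H2 at depth 16
  add 81.57.4.186/32 -> H1 at depth 32
  add 201.153.45.92/32 -> H3 at depth 32
  lookup 201.153.45.92: bits 11001001100110010010110101011100 walk d0:-→d1:-→d2:-→d3:-→d4:-→d5:-→d6:-→d7:-→d8:H3→d9:-→d10:-→d11:-→d12:-→d13:-→d14:-→d15:-→d16:H2→d17:-→d18:-→d19:-→d20:-→d21:-→d22:-→d23:-→d24:-→d25:-→d26:-→d27:-→d28:-→d29:-→d30:-→d31:-→d32:H3 -> H3
  lookup 201.153.14.90: bits 110010011001100100 walk d0:-→d1:-→d2:-→d3:-→d4:-→d5:-→d6:-→d7:-→d8:H3→d9:-→d10:-→d11:-→d12:-→d13:-→d14:-→d15:-→d16:H2→d17:-→d18:- -> H2
  lookup 154.64.0.7: bits 100110100100 walk d0:-→d1:-→d2:-→d3:-→d4:-→d5:-→d6:-→d7:-→d8:-→d9:-→d10:-→d11:-→d12:H5 -> H5
  - 201.153.45.92/32 clear@32
  add 0.0.0.0/0 -> H6 at depth 0
  add 154.64.0.0/12 -> H4 at depth 12
  add 154.0.0.0/8 -> H2 at depth 8
  add 201.153.45.0/24 -> H6 at depth 24
  - 201.153.0.0/16 clear@16
  - 154.0.0.0/8 clear@8
  lookup 81.57.4.186: bits 01010001001110010000010010111010 walk d0:H6→d1:-→d2:-→d3:-→d4:-→d5:-→d6:-→d7:-→d8:-→d9:-→d10:-→d11:-→d12:-→d13:-→d14:-→d15:-→d16:-→d17:-→d18:-→d19:-→d20:-→d21:-→d22:-→d23:-→d24:-→d25:-→d26:-→d27:-→d28:-→d29:-→d30:-→d31:-→d32:H1 -> H1
  add 81.57.4.128/26 -> H5 at depth 26
  - 0.0.0.0/0 clear@0
  add 154.75.110.0/24 -> H5 at depth 24
  add 154.75.96.0/20 -> H1 at depth 20
  lookup 154.64.118.166: bits 100110100100 walk d0:-→d1:-→d2:-→d3:-→d4:-→d5:-→d6:-→d7:-→d8:-→d9:-→d10:-→d11:-→d12:H4 -> H4

== LOOKUPS ==
["H3","H2","H5","H1","H4"]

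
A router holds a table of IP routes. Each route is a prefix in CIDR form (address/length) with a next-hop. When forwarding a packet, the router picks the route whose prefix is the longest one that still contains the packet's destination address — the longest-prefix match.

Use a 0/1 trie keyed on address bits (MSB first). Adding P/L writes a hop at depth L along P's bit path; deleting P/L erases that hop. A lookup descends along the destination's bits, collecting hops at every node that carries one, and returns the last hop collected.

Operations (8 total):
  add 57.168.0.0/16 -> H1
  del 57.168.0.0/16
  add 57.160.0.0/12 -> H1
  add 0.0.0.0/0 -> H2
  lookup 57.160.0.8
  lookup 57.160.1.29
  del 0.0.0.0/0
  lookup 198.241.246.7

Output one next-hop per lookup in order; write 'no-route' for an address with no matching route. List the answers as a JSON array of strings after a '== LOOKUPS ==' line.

Trace:
  + 57.168.0.0/16 (H1) depth=16
  - 57.168.0.0/16 clear@16
  + 57.160.0.0/12 (H1) depth=12
  + 0.0.0.0/0 (H2) depth=0
  Q 57.160.0.8: descend 001110011010 ; hops seen [H2,H1] ; pick H1
  Q 57.160.1.29: descend 001110011010 ; hops seen [H2,H1] ; pick H1
  - 0.0.0.0/0 clear@0
  Q 198.241.246.7: descend ε ; hops seen [∅] ; pick no-route

== LOOKUPS ==
["H1","H1","no-route"]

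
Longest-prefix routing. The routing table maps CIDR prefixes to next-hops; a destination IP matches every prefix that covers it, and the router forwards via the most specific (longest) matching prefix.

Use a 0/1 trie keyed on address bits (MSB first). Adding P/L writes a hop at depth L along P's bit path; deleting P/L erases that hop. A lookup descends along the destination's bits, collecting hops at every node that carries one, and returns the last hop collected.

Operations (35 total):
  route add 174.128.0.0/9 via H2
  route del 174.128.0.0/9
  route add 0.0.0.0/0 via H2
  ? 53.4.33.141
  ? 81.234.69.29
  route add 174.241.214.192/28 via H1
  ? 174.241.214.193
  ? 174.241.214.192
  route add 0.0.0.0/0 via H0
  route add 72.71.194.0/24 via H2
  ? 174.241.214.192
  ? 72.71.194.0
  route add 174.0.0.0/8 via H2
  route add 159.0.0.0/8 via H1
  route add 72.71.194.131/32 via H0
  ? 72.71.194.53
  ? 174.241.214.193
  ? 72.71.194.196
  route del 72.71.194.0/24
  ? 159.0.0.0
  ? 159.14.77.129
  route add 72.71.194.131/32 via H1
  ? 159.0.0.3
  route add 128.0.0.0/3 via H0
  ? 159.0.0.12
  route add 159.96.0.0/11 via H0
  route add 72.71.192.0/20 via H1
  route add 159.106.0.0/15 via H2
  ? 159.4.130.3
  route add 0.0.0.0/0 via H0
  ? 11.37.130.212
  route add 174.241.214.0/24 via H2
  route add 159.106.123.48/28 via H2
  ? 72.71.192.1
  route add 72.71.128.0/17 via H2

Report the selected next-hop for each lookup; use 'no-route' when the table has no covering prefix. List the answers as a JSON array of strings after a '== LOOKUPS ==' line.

Process each operation:
  + 174.128.0.0/9 (H2) depth=9
  del 174.128.0.0/9 (clear depth 9)
  + 0.0.0.0/0 (H2) depth=0
  ? 53.4.33.141  path d0:H2  best=H2
  ? 81.234.69.29  path d0:H2  best=H2
  + 174.241.214.192/28 (H1) depth=28
  ? 174.241.214.193  path d0:H2→d1:-→d2:-→d3:-→d4:-→d5:-→d6:-→d7:-→d8:-→d9:-→d10:-→d11:-→d12:-→d13:-→d14:-→d15:-→d16:-→d17:-→d18:-→d19:-→d20:-→d21:-→d22:-→d23:-→d24:-→d25:-→d26:-→d27:-→d28:H1  best=H1
  ? 174.241.214.192  path d0:H2→d1:-→d2:-→d3:-→d4:-→d5:-→d6:-→d7:-→d8:-→d9:-→d10:-→d11:-→d12:-→d13:-→d14:-→d15:-→d16:-→d17:-→d18:-→d19:-→d20:-→d21:-→d22:-→d23:-→d24:-→d25:-→d26:-→d27:-→d28:H1  best=H1
  + 0.0.0.0/0 (H0) depth=0
  + 72.71.194.0/24 (H2) depth=24
  ? 174.241.214.192  path d0:H0→d1:-→d2:-→d3:-→d4:-→d5:-→d6:-→d7:-→d8:-→d9:-→d10:-→d11:-→d12:-→d13:-→d14:-→d15:-→d16:-→d17:-→d18:-→d19:-→d20:-→d21:-→d22:-→d23:-→d24:-→d25:-→d26:-→d27:-→d28:H1  best=H1
  ? 72.71.194.0  path d0:H0→d1:-→d2:-→d3:-→d4:-→d5:-→d6:-→d7:-→d8:-→d9:-→d10:-→d11:-→d12:-→d13:-→d14:-→d15:-→d16:-→d17:-→d18:-→d19:-→d20:-→d21:-→d22:-→d23:-→d24:H2  best=H2
  + 174.0.0.0/8 (H2) depth=8
  + 159.0.0.0/8 (H1) depth=8
  + 72.71.194.131/32 (H0) depth=32
  ? 72.71.194.53  path d0:H0→d1:-→d2:-→d3:-→d4:-→d5:-→d6:-→d7:-→d8:-→d9:-→d10:-→d11:-→d12:-→d13:-→d14:-→d15:-→d16:-→d17:-→d18:-→d19:-→d20:-→d21:-→d22:-→d23:-→d24:H2  best=H2
  ? 174.241.214.193  path d0:H0→d1:-→d2:-→d3:-→d4:-→d5:-→d6:-→d7:-→d8:H2→d9:-→d10:-→d11:-→d12:-→d13:-→d14:-→d15:-→d16:-→d17:-→d18:-→d19:-→d20:-→d21:-→d22:-→d23:-→d24:-→d25:-→d26:-→d27:-→d28:H1  best=H1
  ? 72.71.194.196  path d0:H0→d1:-→d2:-→d3:-→d4:-→d5:-→d6:-→d7:-→d8:-→d9:-→d10:-→d11:-→d12:-→d13:-→d14:-→d15:-→d16:-→d17:-→d18:-→d19:-→d20:-→d21:-→d22:-→d23:-→d24:H2→d25:-  best=H2
  del 72.71.194.0/24 (clear depth 24)
  ? 159.0.0.0  path d0:H0→d1:-→d2:-→d3:-→d4:-→d5:-→d6:-→d7:-→d8:H1  best=H1
  ? 159.14.77.129  path d0:H0→d1:-→d2:-→d3:-→d4:-→d5:-→d6:-→d7:-→d8:H1  best=H1
  + 72.71.194.131/32 (H1) depth=32
  ? 159.0.0.3  path d0:H0→d1:-→d2:-→d3:-→d4:-→d5:-→d6:-→d7:-→d8:H1  best=H1
  + 128.0.0.0/3 (H0) depth=3
  ? 159.0.0.12  path d0:H0→d1:-→d2:-→d3:H0→d4:-→d5:-→d6:-→d7:-→d8:H1  best=H1
  + 159.96.0.0/11 (H0) depth=11
  + 72.71.192.0/20 (H1) depth=20
  + 159.106.0.0/15 (H2) depth=15
  ? 159.4.130.3  path d0:H0→d1:-→d2:-→d3:H0→d4:-→d5:-→d6:-→d7:-→d8:H1→d9:-  best=H1
  + 0.0.0.0/0 (H0) depth=0
  ? 11.37.130.212  path d0:H0→d1:-  best=H0
  + 174.241.214.0/24 (H2) depth=24
  + 159.106.123.48/28 (H2) depth=28
  ? 72.71.192.1  path d0:H0→d1:-→d2:-→d3:-→d4:-→d5:-→d6:-→d7:-→d8:-→d9:-→d10:-→d11:-→d12:-→d13:-→d14:-→d15:-→d16:-→d17:-→d18:-→d19:-→d20:H1→d21:-→d22:-  best=H1
  + 72.71.128.0/17 (H2) depth=17

== LOOKUPS ==
["H2","H2","H1","H1","H1","H2","H2","H1","H2","H1","H1","H1","H1","H1","H0","H1"]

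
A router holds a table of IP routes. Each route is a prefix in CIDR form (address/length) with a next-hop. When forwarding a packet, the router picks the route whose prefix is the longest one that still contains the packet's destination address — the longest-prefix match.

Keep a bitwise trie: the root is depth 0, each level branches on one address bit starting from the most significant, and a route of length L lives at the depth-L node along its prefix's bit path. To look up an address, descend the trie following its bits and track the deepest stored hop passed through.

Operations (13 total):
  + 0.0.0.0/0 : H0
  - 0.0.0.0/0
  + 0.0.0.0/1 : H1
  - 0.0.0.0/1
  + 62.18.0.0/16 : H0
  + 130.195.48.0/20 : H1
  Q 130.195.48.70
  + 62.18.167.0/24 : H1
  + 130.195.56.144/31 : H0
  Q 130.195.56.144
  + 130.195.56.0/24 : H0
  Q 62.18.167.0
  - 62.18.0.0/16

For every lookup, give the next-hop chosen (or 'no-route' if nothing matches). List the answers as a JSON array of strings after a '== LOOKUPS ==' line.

Process each operation:
  + 0.0.0.0/0 (H0) depth=0
  del 0.0.0.0/0 (clear depth 0)
  + 0.0.0.0/1 (H1) depth=1
  del 0.0.0.0/1 (clear depth 1)
  + 62.18.0.0/16 (H0) depth=16
  + 130.195.48.0/20 (H1) depth=20
  Q 130.195.48.70: descend 10000010110000110011 ; hops seen [H1] ; pick H1
  + 62.18.167.0/24 (H1) depth=24
  + 130.195.56.144/31 (H0) depth=31
  Q 130.195.56.144: descend 1000001011000011001110001001000 ; hops seen [H1,H0] ; pick H0
  + 130.195.56.0/24 (H0) depth=24
  Q 62.18.167.0: descend 001111100001001010100111 ; hops seen [H0,H1] ; pick H1
  del 62.18.0.0/16 (clear depth 16)

== LOOKUPS ==
["H1","H0","H1"]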